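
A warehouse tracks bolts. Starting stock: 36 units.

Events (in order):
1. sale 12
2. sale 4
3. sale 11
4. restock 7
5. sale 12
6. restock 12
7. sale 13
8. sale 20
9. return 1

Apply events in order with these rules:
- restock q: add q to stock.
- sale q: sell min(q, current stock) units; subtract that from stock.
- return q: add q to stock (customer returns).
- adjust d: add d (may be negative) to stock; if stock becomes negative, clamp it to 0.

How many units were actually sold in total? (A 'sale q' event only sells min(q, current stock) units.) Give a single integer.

Answer: 55

Derivation:
Processing events:
Start: stock = 36
  Event 1 (sale 12): sell min(12,36)=12. stock: 36 - 12 = 24. total_sold = 12
  Event 2 (sale 4): sell min(4,24)=4. stock: 24 - 4 = 20. total_sold = 16
  Event 3 (sale 11): sell min(11,20)=11. stock: 20 - 11 = 9. total_sold = 27
  Event 4 (restock 7): 9 + 7 = 16
  Event 5 (sale 12): sell min(12,16)=12. stock: 16 - 12 = 4. total_sold = 39
  Event 6 (restock 12): 4 + 12 = 16
  Event 7 (sale 13): sell min(13,16)=13. stock: 16 - 13 = 3. total_sold = 52
  Event 8 (sale 20): sell min(20,3)=3. stock: 3 - 3 = 0. total_sold = 55
  Event 9 (return 1): 0 + 1 = 1
Final: stock = 1, total_sold = 55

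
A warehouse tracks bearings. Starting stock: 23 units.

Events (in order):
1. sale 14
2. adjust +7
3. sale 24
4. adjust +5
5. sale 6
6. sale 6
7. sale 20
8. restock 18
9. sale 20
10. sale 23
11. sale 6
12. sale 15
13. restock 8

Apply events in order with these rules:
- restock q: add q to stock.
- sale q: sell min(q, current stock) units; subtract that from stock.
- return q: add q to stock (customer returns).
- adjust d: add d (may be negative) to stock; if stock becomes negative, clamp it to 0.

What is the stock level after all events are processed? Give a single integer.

Answer: 8

Derivation:
Processing events:
Start: stock = 23
  Event 1 (sale 14): sell min(14,23)=14. stock: 23 - 14 = 9. total_sold = 14
  Event 2 (adjust +7): 9 + 7 = 16
  Event 3 (sale 24): sell min(24,16)=16. stock: 16 - 16 = 0. total_sold = 30
  Event 4 (adjust +5): 0 + 5 = 5
  Event 5 (sale 6): sell min(6,5)=5. stock: 5 - 5 = 0. total_sold = 35
  Event 6 (sale 6): sell min(6,0)=0. stock: 0 - 0 = 0. total_sold = 35
  Event 7 (sale 20): sell min(20,0)=0. stock: 0 - 0 = 0. total_sold = 35
  Event 8 (restock 18): 0 + 18 = 18
  Event 9 (sale 20): sell min(20,18)=18. stock: 18 - 18 = 0. total_sold = 53
  Event 10 (sale 23): sell min(23,0)=0. stock: 0 - 0 = 0. total_sold = 53
  Event 11 (sale 6): sell min(6,0)=0. stock: 0 - 0 = 0. total_sold = 53
  Event 12 (sale 15): sell min(15,0)=0. stock: 0 - 0 = 0. total_sold = 53
  Event 13 (restock 8): 0 + 8 = 8
Final: stock = 8, total_sold = 53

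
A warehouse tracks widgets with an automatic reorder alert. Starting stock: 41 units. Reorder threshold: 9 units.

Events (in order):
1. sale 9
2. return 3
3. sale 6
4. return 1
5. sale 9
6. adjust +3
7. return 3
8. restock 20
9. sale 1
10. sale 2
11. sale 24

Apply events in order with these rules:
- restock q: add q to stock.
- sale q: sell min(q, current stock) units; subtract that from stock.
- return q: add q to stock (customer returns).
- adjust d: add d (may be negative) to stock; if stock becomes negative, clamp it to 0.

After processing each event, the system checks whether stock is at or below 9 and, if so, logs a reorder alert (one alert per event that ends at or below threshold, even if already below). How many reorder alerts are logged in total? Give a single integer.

Processing events:
Start: stock = 41
  Event 1 (sale 9): sell min(9,41)=9. stock: 41 - 9 = 32. total_sold = 9
  Event 2 (return 3): 32 + 3 = 35
  Event 3 (sale 6): sell min(6,35)=6. stock: 35 - 6 = 29. total_sold = 15
  Event 4 (return 1): 29 + 1 = 30
  Event 5 (sale 9): sell min(9,30)=9. stock: 30 - 9 = 21. total_sold = 24
  Event 6 (adjust +3): 21 + 3 = 24
  Event 7 (return 3): 24 + 3 = 27
  Event 8 (restock 20): 27 + 20 = 47
  Event 9 (sale 1): sell min(1,47)=1. stock: 47 - 1 = 46. total_sold = 25
  Event 10 (sale 2): sell min(2,46)=2. stock: 46 - 2 = 44. total_sold = 27
  Event 11 (sale 24): sell min(24,44)=24. stock: 44 - 24 = 20. total_sold = 51
Final: stock = 20, total_sold = 51

Checking against threshold 9:
  After event 1: stock=32 > 9
  After event 2: stock=35 > 9
  After event 3: stock=29 > 9
  After event 4: stock=30 > 9
  After event 5: stock=21 > 9
  After event 6: stock=24 > 9
  After event 7: stock=27 > 9
  After event 8: stock=47 > 9
  After event 9: stock=46 > 9
  After event 10: stock=44 > 9
  After event 11: stock=20 > 9
Alert events: []. Count = 0

Answer: 0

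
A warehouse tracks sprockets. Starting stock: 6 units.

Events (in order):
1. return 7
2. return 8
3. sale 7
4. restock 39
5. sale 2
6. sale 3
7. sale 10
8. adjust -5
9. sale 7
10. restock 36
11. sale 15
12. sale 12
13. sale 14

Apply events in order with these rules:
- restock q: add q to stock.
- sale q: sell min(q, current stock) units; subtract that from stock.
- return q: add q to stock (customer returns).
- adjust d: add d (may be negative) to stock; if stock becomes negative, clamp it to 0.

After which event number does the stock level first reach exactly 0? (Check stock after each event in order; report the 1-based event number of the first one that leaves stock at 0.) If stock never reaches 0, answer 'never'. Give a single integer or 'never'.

Processing events:
Start: stock = 6
  Event 1 (return 7): 6 + 7 = 13
  Event 2 (return 8): 13 + 8 = 21
  Event 3 (sale 7): sell min(7,21)=7. stock: 21 - 7 = 14. total_sold = 7
  Event 4 (restock 39): 14 + 39 = 53
  Event 5 (sale 2): sell min(2,53)=2. stock: 53 - 2 = 51. total_sold = 9
  Event 6 (sale 3): sell min(3,51)=3. stock: 51 - 3 = 48. total_sold = 12
  Event 7 (sale 10): sell min(10,48)=10. stock: 48 - 10 = 38. total_sold = 22
  Event 8 (adjust -5): 38 + -5 = 33
  Event 9 (sale 7): sell min(7,33)=7. stock: 33 - 7 = 26. total_sold = 29
  Event 10 (restock 36): 26 + 36 = 62
  Event 11 (sale 15): sell min(15,62)=15. stock: 62 - 15 = 47. total_sold = 44
  Event 12 (sale 12): sell min(12,47)=12. stock: 47 - 12 = 35. total_sold = 56
  Event 13 (sale 14): sell min(14,35)=14. stock: 35 - 14 = 21. total_sold = 70
Final: stock = 21, total_sold = 70

Stock never reaches 0.

Answer: never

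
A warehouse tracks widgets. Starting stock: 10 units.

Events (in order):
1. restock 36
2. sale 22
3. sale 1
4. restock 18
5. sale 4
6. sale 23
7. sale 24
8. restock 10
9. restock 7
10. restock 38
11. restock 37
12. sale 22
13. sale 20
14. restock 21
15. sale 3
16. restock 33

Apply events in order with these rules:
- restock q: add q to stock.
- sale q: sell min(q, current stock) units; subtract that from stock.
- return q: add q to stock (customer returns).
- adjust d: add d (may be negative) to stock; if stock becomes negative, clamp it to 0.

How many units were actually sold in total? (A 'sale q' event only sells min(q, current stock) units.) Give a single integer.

Answer: 109

Derivation:
Processing events:
Start: stock = 10
  Event 1 (restock 36): 10 + 36 = 46
  Event 2 (sale 22): sell min(22,46)=22. stock: 46 - 22 = 24. total_sold = 22
  Event 3 (sale 1): sell min(1,24)=1. stock: 24 - 1 = 23. total_sold = 23
  Event 4 (restock 18): 23 + 18 = 41
  Event 5 (sale 4): sell min(4,41)=4. stock: 41 - 4 = 37. total_sold = 27
  Event 6 (sale 23): sell min(23,37)=23. stock: 37 - 23 = 14. total_sold = 50
  Event 7 (sale 24): sell min(24,14)=14. stock: 14 - 14 = 0. total_sold = 64
  Event 8 (restock 10): 0 + 10 = 10
  Event 9 (restock 7): 10 + 7 = 17
  Event 10 (restock 38): 17 + 38 = 55
  Event 11 (restock 37): 55 + 37 = 92
  Event 12 (sale 22): sell min(22,92)=22. stock: 92 - 22 = 70. total_sold = 86
  Event 13 (sale 20): sell min(20,70)=20. stock: 70 - 20 = 50. total_sold = 106
  Event 14 (restock 21): 50 + 21 = 71
  Event 15 (sale 3): sell min(3,71)=3. stock: 71 - 3 = 68. total_sold = 109
  Event 16 (restock 33): 68 + 33 = 101
Final: stock = 101, total_sold = 109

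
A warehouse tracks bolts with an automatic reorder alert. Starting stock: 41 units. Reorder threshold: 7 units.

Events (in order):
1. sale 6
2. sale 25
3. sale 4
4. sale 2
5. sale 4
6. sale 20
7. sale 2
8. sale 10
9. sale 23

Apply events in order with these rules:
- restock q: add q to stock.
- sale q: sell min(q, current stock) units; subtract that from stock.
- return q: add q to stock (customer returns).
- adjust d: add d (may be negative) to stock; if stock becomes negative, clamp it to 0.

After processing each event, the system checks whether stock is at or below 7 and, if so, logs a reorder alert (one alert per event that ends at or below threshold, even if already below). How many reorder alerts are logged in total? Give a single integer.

Answer: 7

Derivation:
Processing events:
Start: stock = 41
  Event 1 (sale 6): sell min(6,41)=6. stock: 41 - 6 = 35. total_sold = 6
  Event 2 (sale 25): sell min(25,35)=25. stock: 35 - 25 = 10. total_sold = 31
  Event 3 (sale 4): sell min(4,10)=4. stock: 10 - 4 = 6. total_sold = 35
  Event 4 (sale 2): sell min(2,6)=2. stock: 6 - 2 = 4. total_sold = 37
  Event 5 (sale 4): sell min(4,4)=4. stock: 4 - 4 = 0. total_sold = 41
  Event 6 (sale 20): sell min(20,0)=0. stock: 0 - 0 = 0. total_sold = 41
  Event 7 (sale 2): sell min(2,0)=0. stock: 0 - 0 = 0. total_sold = 41
  Event 8 (sale 10): sell min(10,0)=0. stock: 0 - 0 = 0. total_sold = 41
  Event 9 (sale 23): sell min(23,0)=0. stock: 0 - 0 = 0. total_sold = 41
Final: stock = 0, total_sold = 41

Checking against threshold 7:
  After event 1: stock=35 > 7
  After event 2: stock=10 > 7
  After event 3: stock=6 <= 7 -> ALERT
  After event 4: stock=4 <= 7 -> ALERT
  After event 5: stock=0 <= 7 -> ALERT
  After event 6: stock=0 <= 7 -> ALERT
  After event 7: stock=0 <= 7 -> ALERT
  After event 8: stock=0 <= 7 -> ALERT
  After event 9: stock=0 <= 7 -> ALERT
Alert events: [3, 4, 5, 6, 7, 8, 9]. Count = 7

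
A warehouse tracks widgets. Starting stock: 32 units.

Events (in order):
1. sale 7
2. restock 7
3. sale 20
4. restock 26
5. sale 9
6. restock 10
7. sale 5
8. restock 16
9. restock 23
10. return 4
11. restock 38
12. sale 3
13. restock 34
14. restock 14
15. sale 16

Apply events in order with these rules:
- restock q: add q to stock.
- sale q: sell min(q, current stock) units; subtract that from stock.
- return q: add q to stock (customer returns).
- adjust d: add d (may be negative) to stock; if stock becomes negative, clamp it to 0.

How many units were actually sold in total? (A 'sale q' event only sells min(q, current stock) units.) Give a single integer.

Answer: 60

Derivation:
Processing events:
Start: stock = 32
  Event 1 (sale 7): sell min(7,32)=7. stock: 32 - 7 = 25. total_sold = 7
  Event 2 (restock 7): 25 + 7 = 32
  Event 3 (sale 20): sell min(20,32)=20. stock: 32 - 20 = 12. total_sold = 27
  Event 4 (restock 26): 12 + 26 = 38
  Event 5 (sale 9): sell min(9,38)=9. stock: 38 - 9 = 29. total_sold = 36
  Event 6 (restock 10): 29 + 10 = 39
  Event 7 (sale 5): sell min(5,39)=5. stock: 39 - 5 = 34. total_sold = 41
  Event 8 (restock 16): 34 + 16 = 50
  Event 9 (restock 23): 50 + 23 = 73
  Event 10 (return 4): 73 + 4 = 77
  Event 11 (restock 38): 77 + 38 = 115
  Event 12 (sale 3): sell min(3,115)=3. stock: 115 - 3 = 112. total_sold = 44
  Event 13 (restock 34): 112 + 34 = 146
  Event 14 (restock 14): 146 + 14 = 160
  Event 15 (sale 16): sell min(16,160)=16. stock: 160 - 16 = 144. total_sold = 60
Final: stock = 144, total_sold = 60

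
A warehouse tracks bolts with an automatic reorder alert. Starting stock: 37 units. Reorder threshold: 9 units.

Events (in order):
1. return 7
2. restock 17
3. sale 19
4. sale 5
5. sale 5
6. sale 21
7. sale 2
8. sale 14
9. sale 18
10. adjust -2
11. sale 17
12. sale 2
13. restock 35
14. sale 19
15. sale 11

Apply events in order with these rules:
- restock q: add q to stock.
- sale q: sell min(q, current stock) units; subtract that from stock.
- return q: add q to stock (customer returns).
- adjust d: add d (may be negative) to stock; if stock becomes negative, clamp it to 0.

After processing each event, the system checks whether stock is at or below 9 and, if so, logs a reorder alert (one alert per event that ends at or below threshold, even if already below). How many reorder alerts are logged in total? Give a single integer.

Answer: 7

Derivation:
Processing events:
Start: stock = 37
  Event 1 (return 7): 37 + 7 = 44
  Event 2 (restock 17): 44 + 17 = 61
  Event 3 (sale 19): sell min(19,61)=19. stock: 61 - 19 = 42. total_sold = 19
  Event 4 (sale 5): sell min(5,42)=5. stock: 42 - 5 = 37. total_sold = 24
  Event 5 (sale 5): sell min(5,37)=5. stock: 37 - 5 = 32. total_sold = 29
  Event 6 (sale 21): sell min(21,32)=21. stock: 32 - 21 = 11. total_sold = 50
  Event 7 (sale 2): sell min(2,11)=2. stock: 11 - 2 = 9. total_sold = 52
  Event 8 (sale 14): sell min(14,9)=9. stock: 9 - 9 = 0. total_sold = 61
  Event 9 (sale 18): sell min(18,0)=0. stock: 0 - 0 = 0. total_sold = 61
  Event 10 (adjust -2): 0 + -2 = 0 (clamped to 0)
  Event 11 (sale 17): sell min(17,0)=0. stock: 0 - 0 = 0. total_sold = 61
  Event 12 (sale 2): sell min(2,0)=0. stock: 0 - 0 = 0. total_sold = 61
  Event 13 (restock 35): 0 + 35 = 35
  Event 14 (sale 19): sell min(19,35)=19. stock: 35 - 19 = 16. total_sold = 80
  Event 15 (sale 11): sell min(11,16)=11. stock: 16 - 11 = 5. total_sold = 91
Final: stock = 5, total_sold = 91

Checking against threshold 9:
  After event 1: stock=44 > 9
  After event 2: stock=61 > 9
  After event 3: stock=42 > 9
  After event 4: stock=37 > 9
  After event 5: stock=32 > 9
  After event 6: stock=11 > 9
  After event 7: stock=9 <= 9 -> ALERT
  After event 8: stock=0 <= 9 -> ALERT
  After event 9: stock=0 <= 9 -> ALERT
  After event 10: stock=0 <= 9 -> ALERT
  After event 11: stock=0 <= 9 -> ALERT
  After event 12: stock=0 <= 9 -> ALERT
  After event 13: stock=35 > 9
  After event 14: stock=16 > 9
  After event 15: stock=5 <= 9 -> ALERT
Alert events: [7, 8, 9, 10, 11, 12, 15]. Count = 7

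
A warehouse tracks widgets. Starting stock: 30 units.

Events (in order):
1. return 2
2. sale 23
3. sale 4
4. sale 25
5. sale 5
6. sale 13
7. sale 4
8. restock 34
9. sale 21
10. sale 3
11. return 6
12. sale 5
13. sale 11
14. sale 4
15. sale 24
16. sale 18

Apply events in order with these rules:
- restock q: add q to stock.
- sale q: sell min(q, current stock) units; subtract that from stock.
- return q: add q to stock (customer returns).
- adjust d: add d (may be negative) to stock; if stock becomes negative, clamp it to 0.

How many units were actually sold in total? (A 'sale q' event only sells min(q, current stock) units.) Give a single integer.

Answer: 72

Derivation:
Processing events:
Start: stock = 30
  Event 1 (return 2): 30 + 2 = 32
  Event 2 (sale 23): sell min(23,32)=23. stock: 32 - 23 = 9. total_sold = 23
  Event 3 (sale 4): sell min(4,9)=4. stock: 9 - 4 = 5. total_sold = 27
  Event 4 (sale 25): sell min(25,5)=5. stock: 5 - 5 = 0. total_sold = 32
  Event 5 (sale 5): sell min(5,0)=0. stock: 0 - 0 = 0. total_sold = 32
  Event 6 (sale 13): sell min(13,0)=0. stock: 0 - 0 = 0. total_sold = 32
  Event 7 (sale 4): sell min(4,0)=0. stock: 0 - 0 = 0. total_sold = 32
  Event 8 (restock 34): 0 + 34 = 34
  Event 9 (sale 21): sell min(21,34)=21. stock: 34 - 21 = 13. total_sold = 53
  Event 10 (sale 3): sell min(3,13)=3. stock: 13 - 3 = 10. total_sold = 56
  Event 11 (return 6): 10 + 6 = 16
  Event 12 (sale 5): sell min(5,16)=5. stock: 16 - 5 = 11. total_sold = 61
  Event 13 (sale 11): sell min(11,11)=11. stock: 11 - 11 = 0. total_sold = 72
  Event 14 (sale 4): sell min(4,0)=0. stock: 0 - 0 = 0. total_sold = 72
  Event 15 (sale 24): sell min(24,0)=0. stock: 0 - 0 = 0. total_sold = 72
  Event 16 (sale 18): sell min(18,0)=0. stock: 0 - 0 = 0. total_sold = 72
Final: stock = 0, total_sold = 72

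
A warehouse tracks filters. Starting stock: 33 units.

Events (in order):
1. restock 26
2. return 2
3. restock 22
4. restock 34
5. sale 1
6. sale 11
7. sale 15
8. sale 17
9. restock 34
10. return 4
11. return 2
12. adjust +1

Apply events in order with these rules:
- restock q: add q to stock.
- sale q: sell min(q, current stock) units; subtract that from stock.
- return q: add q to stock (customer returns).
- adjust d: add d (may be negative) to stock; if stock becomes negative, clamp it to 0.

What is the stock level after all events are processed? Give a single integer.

Answer: 114

Derivation:
Processing events:
Start: stock = 33
  Event 1 (restock 26): 33 + 26 = 59
  Event 2 (return 2): 59 + 2 = 61
  Event 3 (restock 22): 61 + 22 = 83
  Event 4 (restock 34): 83 + 34 = 117
  Event 5 (sale 1): sell min(1,117)=1. stock: 117 - 1 = 116. total_sold = 1
  Event 6 (sale 11): sell min(11,116)=11. stock: 116 - 11 = 105. total_sold = 12
  Event 7 (sale 15): sell min(15,105)=15. stock: 105 - 15 = 90. total_sold = 27
  Event 8 (sale 17): sell min(17,90)=17. stock: 90 - 17 = 73. total_sold = 44
  Event 9 (restock 34): 73 + 34 = 107
  Event 10 (return 4): 107 + 4 = 111
  Event 11 (return 2): 111 + 2 = 113
  Event 12 (adjust +1): 113 + 1 = 114
Final: stock = 114, total_sold = 44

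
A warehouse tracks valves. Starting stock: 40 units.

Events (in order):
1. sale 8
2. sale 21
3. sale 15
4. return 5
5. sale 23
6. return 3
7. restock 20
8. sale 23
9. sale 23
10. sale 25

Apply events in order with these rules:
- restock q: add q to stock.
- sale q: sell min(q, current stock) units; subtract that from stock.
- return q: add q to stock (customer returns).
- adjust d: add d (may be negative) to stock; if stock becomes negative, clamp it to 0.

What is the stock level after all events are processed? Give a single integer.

Processing events:
Start: stock = 40
  Event 1 (sale 8): sell min(8,40)=8. stock: 40 - 8 = 32. total_sold = 8
  Event 2 (sale 21): sell min(21,32)=21. stock: 32 - 21 = 11. total_sold = 29
  Event 3 (sale 15): sell min(15,11)=11. stock: 11 - 11 = 0. total_sold = 40
  Event 4 (return 5): 0 + 5 = 5
  Event 5 (sale 23): sell min(23,5)=5. stock: 5 - 5 = 0. total_sold = 45
  Event 6 (return 3): 0 + 3 = 3
  Event 7 (restock 20): 3 + 20 = 23
  Event 8 (sale 23): sell min(23,23)=23. stock: 23 - 23 = 0. total_sold = 68
  Event 9 (sale 23): sell min(23,0)=0. stock: 0 - 0 = 0. total_sold = 68
  Event 10 (sale 25): sell min(25,0)=0. stock: 0 - 0 = 0. total_sold = 68
Final: stock = 0, total_sold = 68

Answer: 0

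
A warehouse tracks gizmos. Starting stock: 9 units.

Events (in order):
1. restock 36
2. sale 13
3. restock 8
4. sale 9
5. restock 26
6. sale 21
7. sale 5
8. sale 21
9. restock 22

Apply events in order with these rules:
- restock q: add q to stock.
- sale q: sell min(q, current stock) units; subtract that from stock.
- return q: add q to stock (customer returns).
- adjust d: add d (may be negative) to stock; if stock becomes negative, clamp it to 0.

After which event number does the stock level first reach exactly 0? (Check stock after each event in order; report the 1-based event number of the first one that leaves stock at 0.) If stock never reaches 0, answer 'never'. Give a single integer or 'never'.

Answer: never

Derivation:
Processing events:
Start: stock = 9
  Event 1 (restock 36): 9 + 36 = 45
  Event 2 (sale 13): sell min(13,45)=13. stock: 45 - 13 = 32. total_sold = 13
  Event 3 (restock 8): 32 + 8 = 40
  Event 4 (sale 9): sell min(9,40)=9. stock: 40 - 9 = 31. total_sold = 22
  Event 5 (restock 26): 31 + 26 = 57
  Event 6 (sale 21): sell min(21,57)=21. stock: 57 - 21 = 36. total_sold = 43
  Event 7 (sale 5): sell min(5,36)=5. stock: 36 - 5 = 31. total_sold = 48
  Event 8 (sale 21): sell min(21,31)=21. stock: 31 - 21 = 10. total_sold = 69
  Event 9 (restock 22): 10 + 22 = 32
Final: stock = 32, total_sold = 69

Stock never reaches 0.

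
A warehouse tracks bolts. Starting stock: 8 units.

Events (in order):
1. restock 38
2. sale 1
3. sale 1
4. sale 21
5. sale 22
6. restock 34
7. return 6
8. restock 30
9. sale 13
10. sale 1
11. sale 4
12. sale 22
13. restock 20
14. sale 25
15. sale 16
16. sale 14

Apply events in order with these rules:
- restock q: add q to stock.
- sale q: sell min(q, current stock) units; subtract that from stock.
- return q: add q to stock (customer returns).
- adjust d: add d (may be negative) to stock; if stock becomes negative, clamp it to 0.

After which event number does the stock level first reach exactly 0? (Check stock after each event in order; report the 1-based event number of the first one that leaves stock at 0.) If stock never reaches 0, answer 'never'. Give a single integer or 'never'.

Answer: 16

Derivation:
Processing events:
Start: stock = 8
  Event 1 (restock 38): 8 + 38 = 46
  Event 2 (sale 1): sell min(1,46)=1. stock: 46 - 1 = 45. total_sold = 1
  Event 3 (sale 1): sell min(1,45)=1. stock: 45 - 1 = 44. total_sold = 2
  Event 4 (sale 21): sell min(21,44)=21. stock: 44 - 21 = 23. total_sold = 23
  Event 5 (sale 22): sell min(22,23)=22. stock: 23 - 22 = 1. total_sold = 45
  Event 6 (restock 34): 1 + 34 = 35
  Event 7 (return 6): 35 + 6 = 41
  Event 8 (restock 30): 41 + 30 = 71
  Event 9 (sale 13): sell min(13,71)=13. stock: 71 - 13 = 58. total_sold = 58
  Event 10 (sale 1): sell min(1,58)=1. stock: 58 - 1 = 57. total_sold = 59
  Event 11 (sale 4): sell min(4,57)=4. stock: 57 - 4 = 53. total_sold = 63
  Event 12 (sale 22): sell min(22,53)=22. stock: 53 - 22 = 31. total_sold = 85
  Event 13 (restock 20): 31 + 20 = 51
  Event 14 (sale 25): sell min(25,51)=25. stock: 51 - 25 = 26. total_sold = 110
  Event 15 (sale 16): sell min(16,26)=16. stock: 26 - 16 = 10. total_sold = 126
  Event 16 (sale 14): sell min(14,10)=10. stock: 10 - 10 = 0. total_sold = 136
Final: stock = 0, total_sold = 136

First zero at event 16.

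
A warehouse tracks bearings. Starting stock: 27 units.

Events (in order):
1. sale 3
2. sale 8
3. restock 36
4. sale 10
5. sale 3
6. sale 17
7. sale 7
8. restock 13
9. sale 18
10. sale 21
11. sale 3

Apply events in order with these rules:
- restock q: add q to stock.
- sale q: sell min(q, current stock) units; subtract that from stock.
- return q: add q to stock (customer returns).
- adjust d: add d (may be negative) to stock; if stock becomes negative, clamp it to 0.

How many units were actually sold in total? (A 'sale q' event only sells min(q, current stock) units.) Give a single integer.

Answer: 76

Derivation:
Processing events:
Start: stock = 27
  Event 1 (sale 3): sell min(3,27)=3. stock: 27 - 3 = 24. total_sold = 3
  Event 2 (sale 8): sell min(8,24)=8. stock: 24 - 8 = 16. total_sold = 11
  Event 3 (restock 36): 16 + 36 = 52
  Event 4 (sale 10): sell min(10,52)=10. stock: 52 - 10 = 42. total_sold = 21
  Event 5 (sale 3): sell min(3,42)=3. stock: 42 - 3 = 39. total_sold = 24
  Event 6 (sale 17): sell min(17,39)=17. stock: 39 - 17 = 22. total_sold = 41
  Event 7 (sale 7): sell min(7,22)=7. stock: 22 - 7 = 15. total_sold = 48
  Event 8 (restock 13): 15 + 13 = 28
  Event 9 (sale 18): sell min(18,28)=18. stock: 28 - 18 = 10. total_sold = 66
  Event 10 (sale 21): sell min(21,10)=10. stock: 10 - 10 = 0. total_sold = 76
  Event 11 (sale 3): sell min(3,0)=0. stock: 0 - 0 = 0. total_sold = 76
Final: stock = 0, total_sold = 76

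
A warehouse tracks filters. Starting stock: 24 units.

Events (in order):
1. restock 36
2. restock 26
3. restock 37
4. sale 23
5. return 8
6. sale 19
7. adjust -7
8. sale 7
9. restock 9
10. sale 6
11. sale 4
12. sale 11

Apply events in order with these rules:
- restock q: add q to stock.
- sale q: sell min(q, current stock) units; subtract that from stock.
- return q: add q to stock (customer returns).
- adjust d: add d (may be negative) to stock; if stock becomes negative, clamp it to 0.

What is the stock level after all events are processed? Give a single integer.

Answer: 63

Derivation:
Processing events:
Start: stock = 24
  Event 1 (restock 36): 24 + 36 = 60
  Event 2 (restock 26): 60 + 26 = 86
  Event 3 (restock 37): 86 + 37 = 123
  Event 4 (sale 23): sell min(23,123)=23. stock: 123 - 23 = 100. total_sold = 23
  Event 5 (return 8): 100 + 8 = 108
  Event 6 (sale 19): sell min(19,108)=19. stock: 108 - 19 = 89. total_sold = 42
  Event 7 (adjust -7): 89 + -7 = 82
  Event 8 (sale 7): sell min(7,82)=7. stock: 82 - 7 = 75. total_sold = 49
  Event 9 (restock 9): 75 + 9 = 84
  Event 10 (sale 6): sell min(6,84)=6. stock: 84 - 6 = 78. total_sold = 55
  Event 11 (sale 4): sell min(4,78)=4. stock: 78 - 4 = 74. total_sold = 59
  Event 12 (sale 11): sell min(11,74)=11. stock: 74 - 11 = 63. total_sold = 70
Final: stock = 63, total_sold = 70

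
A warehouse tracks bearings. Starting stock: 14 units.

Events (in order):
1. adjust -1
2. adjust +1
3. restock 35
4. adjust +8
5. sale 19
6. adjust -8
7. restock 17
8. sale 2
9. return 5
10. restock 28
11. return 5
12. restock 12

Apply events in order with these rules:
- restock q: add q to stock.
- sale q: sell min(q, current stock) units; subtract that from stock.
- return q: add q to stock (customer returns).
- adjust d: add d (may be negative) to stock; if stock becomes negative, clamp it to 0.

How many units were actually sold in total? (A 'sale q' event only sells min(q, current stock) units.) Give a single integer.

Processing events:
Start: stock = 14
  Event 1 (adjust -1): 14 + -1 = 13
  Event 2 (adjust +1): 13 + 1 = 14
  Event 3 (restock 35): 14 + 35 = 49
  Event 4 (adjust +8): 49 + 8 = 57
  Event 5 (sale 19): sell min(19,57)=19. stock: 57 - 19 = 38. total_sold = 19
  Event 6 (adjust -8): 38 + -8 = 30
  Event 7 (restock 17): 30 + 17 = 47
  Event 8 (sale 2): sell min(2,47)=2. stock: 47 - 2 = 45. total_sold = 21
  Event 9 (return 5): 45 + 5 = 50
  Event 10 (restock 28): 50 + 28 = 78
  Event 11 (return 5): 78 + 5 = 83
  Event 12 (restock 12): 83 + 12 = 95
Final: stock = 95, total_sold = 21

Answer: 21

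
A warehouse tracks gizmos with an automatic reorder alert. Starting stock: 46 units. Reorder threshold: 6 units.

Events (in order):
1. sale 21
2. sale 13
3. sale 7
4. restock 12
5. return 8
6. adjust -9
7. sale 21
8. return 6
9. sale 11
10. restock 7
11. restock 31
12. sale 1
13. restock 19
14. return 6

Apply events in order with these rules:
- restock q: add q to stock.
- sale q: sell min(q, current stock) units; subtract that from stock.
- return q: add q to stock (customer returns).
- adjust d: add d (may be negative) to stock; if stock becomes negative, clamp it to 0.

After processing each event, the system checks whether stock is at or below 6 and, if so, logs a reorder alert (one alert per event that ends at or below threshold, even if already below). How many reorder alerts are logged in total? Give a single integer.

Answer: 4

Derivation:
Processing events:
Start: stock = 46
  Event 1 (sale 21): sell min(21,46)=21. stock: 46 - 21 = 25. total_sold = 21
  Event 2 (sale 13): sell min(13,25)=13. stock: 25 - 13 = 12. total_sold = 34
  Event 3 (sale 7): sell min(7,12)=7. stock: 12 - 7 = 5. total_sold = 41
  Event 4 (restock 12): 5 + 12 = 17
  Event 5 (return 8): 17 + 8 = 25
  Event 6 (adjust -9): 25 + -9 = 16
  Event 7 (sale 21): sell min(21,16)=16. stock: 16 - 16 = 0. total_sold = 57
  Event 8 (return 6): 0 + 6 = 6
  Event 9 (sale 11): sell min(11,6)=6. stock: 6 - 6 = 0. total_sold = 63
  Event 10 (restock 7): 0 + 7 = 7
  Event 11 (restock 31): 7 + 31 = 38
  Event 12 (sale 1): sell min(1,38)=1. stock: 38 - 1 = 37. total_sold = 64
  Event 13 (restock 19): 37 + 19 = 56
  Event 14 (return 6): 56 + 6 = 62
Final: stock = 62, total_sold = 64

Checking against threshold 6:
  After event 1: stock=25 > 6
  After event 2: stock=12 > 6
  After event 3: stock=5 <= 6 -> ALERT
  After event 4: stock=17 > 6
  After event 5: stock=25 > 6
  After event 6: stock=16 > 6
  After event 7: stock=0 <= 6 -> ALERT
  After event 8: stock=6 <= 6 -> ALERT
  After event 9: stock=0 <= 6 -> ALERT
  After event 10: stock=7 > 6
  After event 11: stock=38 > 6
  After event 12: stock=37 > 6
  After event 13: stock=56 > 6
  After event 14: stock=62 > 6
Alert events: [3, 7, 8, 9]. Count = 4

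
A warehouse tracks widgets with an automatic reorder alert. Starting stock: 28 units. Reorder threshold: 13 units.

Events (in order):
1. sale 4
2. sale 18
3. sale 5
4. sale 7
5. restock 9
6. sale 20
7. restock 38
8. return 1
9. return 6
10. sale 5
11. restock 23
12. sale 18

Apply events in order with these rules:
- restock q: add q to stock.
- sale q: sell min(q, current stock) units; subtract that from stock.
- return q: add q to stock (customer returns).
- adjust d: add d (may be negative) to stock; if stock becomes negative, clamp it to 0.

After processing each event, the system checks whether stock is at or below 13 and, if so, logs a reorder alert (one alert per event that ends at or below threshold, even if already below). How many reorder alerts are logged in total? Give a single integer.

Processing events:
Start: stock = 28
  Event 1 (sale 4): sell min(4,28)=4. stock: 28 - 4 = 24. total_sold = 4
  Event 2 (sale 18): sell min(18,24)=18. stock: 24 - 18 = 6. total_sold = 22
  Event 3 (sale 5): sell min(5,6)=5. stock: 6 - 5 = 1. total_sold = 27
  Event 4 (sale 7): sell min(7,1)=1. stock: 1 - 1 = 0. total_sold = 28
  Event 5 (restock 9): 0 + 9 = 9
  Event 6 (sale 20): sell min(20,9)=9. stock: 9 - 9 = 0. total_sold = 37
  Event 7 (restock 38): 0 + 38 = 38
  Event 8 (return 1): 38 + 1 = 39
  Event 9 (return 6): 39 + 6 = 45
  Event 10 (sale 5): sell min(5,45)=5. stock: 45 - 5 = 40. total_sold = 42
  Event 11 (restock 23): 40 + 23 = 63
  Event 12 (sale 18): sell min(18,63)=18. stock: 63 - 18 = 45. total_sold = 60
Final: stock = 45, total_sold = 60

Checking against threshold 13:
  After event 1: stock=24 > 13
  After event 2: stock=6 <= 13 -> ALERT
  After event 3: stock=1 <= 13 -> ALERT
  After event 4: stock=0 <= 13 -> ALERT
  After event 5: stock=9 <= 13 -> ALERT
  After event 6: stock=0 <= 13 -> ALERT
  After event 7: stock=38 > 13
  After event 8: stock=39 > 13
  After event 9: stock=45 > 13
  After event 10: stock=40 > 13
  After event 11: stock=63 > 13
  After event 12: stock=45 > 13
Alert events: [2, 3, 4, 5, 6]. Count = 5

Answer: 5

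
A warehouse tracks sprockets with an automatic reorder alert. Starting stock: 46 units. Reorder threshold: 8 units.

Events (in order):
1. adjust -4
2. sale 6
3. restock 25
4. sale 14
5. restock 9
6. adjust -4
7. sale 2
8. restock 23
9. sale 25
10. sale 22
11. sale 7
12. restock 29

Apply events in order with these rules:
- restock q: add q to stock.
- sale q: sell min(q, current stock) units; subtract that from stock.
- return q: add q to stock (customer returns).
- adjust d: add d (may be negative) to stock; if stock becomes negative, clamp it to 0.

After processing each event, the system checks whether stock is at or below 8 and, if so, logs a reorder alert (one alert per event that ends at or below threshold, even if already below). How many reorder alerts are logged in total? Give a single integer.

Answer: 0

Derivation:
Processing events:
Start: stock = 46
  Event 1 (adjust -4): 46 + -4 = 42
  Event 2 (sale 6): sell min(6,42)=6. stock: 42 - 6 = 36. total_sold = 6
  Event 3 (restock 25): 36 + 25 = 61
  Event 4 (sale 14): sell min(14,61)=14. stock: 61 - 14 = 47. total_sold = 20
  Event 5 (restock 9): 47 + 9 = 56
  Event 6 (adjust -4): 56 + -4 = 52
  Event 7 (sale 2): sell min(2,52)=2. stock: 52 - 2 = 50. total_sold = 22
  Event 8 (restock 23): 50 + 23 = 73
  Event 9 (sale 25): sell min(25,73)=25. stock: 73 - 25 = 48. total_sold = 47
  Event 10 (sale 22): sell min(22,48)=22. stock: 48 - 22 = 26. total_sold = 69
  Event 11 (sale 7): sell min(7,26)=7. stock: 26 - 7 = 19. total_sold = 76
  Event 12 (restock 29): 19 + 29 = 48
Final: stock = 48, total_sold = 76

Checking against threshold 8:
  After event 1: stock=42 > 8
  After event 2: stock=36 > 8
  After event 3: stock=61 > 8
  After event 4: stock=47 > 8
  After event 5: stock=56 > 8
  After event 6: stock=52 > 8
  After event 7: stock=50 > 8
  After event 8: stock=73 > 8
  After event 9: stock=48 > 8
  After event 10: stock=26 > 8
  After event 11: stock=19 > 8
  After event 12: stock=48 > 8
Alert events: []. Count = 0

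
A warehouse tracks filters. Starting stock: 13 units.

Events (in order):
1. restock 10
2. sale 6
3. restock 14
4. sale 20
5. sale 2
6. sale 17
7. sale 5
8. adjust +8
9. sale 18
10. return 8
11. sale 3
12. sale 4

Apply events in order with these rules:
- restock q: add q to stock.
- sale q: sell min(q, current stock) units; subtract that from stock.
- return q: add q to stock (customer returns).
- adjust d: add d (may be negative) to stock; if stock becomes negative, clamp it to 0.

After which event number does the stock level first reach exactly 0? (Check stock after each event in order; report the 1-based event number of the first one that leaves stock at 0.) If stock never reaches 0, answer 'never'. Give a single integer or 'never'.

Processing events:
Start: stock = 13
  Event 1 (restock 10): 13 + 10 = 23
  Event 2 (sale 6): sell min(6,23)=6. stock: 23 - 6 = 17. total_sold = 6
  Event 3 (restock 14): 17 + 14 = 31
  Event 4 (sale 20): sell min(20,31)=20. stock: 31 - 20 = 11. total_sold = 26
  Event 5 (sale 2): sell min(2,11)=2. stock: 11 - 2 = 9. total_sold = 28
  Event 6 (sale 17): sell min(17,9)=9. stock: 9 - 9 = 0. total_sold = 37
  Event 7 (sale 5): sell min(5,0)=0. stock: 0 - 0 = 0. total_sold = 37
  Event 8 (adjust +8): 0 + 8 = 8
  Event 9 (sale 18): sell min(18,8)=8. stock: 8 - 8 = 0. total_sold = 45
  Event 10 (return 8): 0 + 8 = 8
  Event 11 (sale 3): sell min(3,8)=3. stock: 8 - 3 = 5. total_sold = 48
  Event 12 (sale 4): sell min(4,5)=4. stock: 5 - 4 = 1. total_sold = 52
Final: stock = 1, total_sold = 52

First zero at event 6.

Answer: 6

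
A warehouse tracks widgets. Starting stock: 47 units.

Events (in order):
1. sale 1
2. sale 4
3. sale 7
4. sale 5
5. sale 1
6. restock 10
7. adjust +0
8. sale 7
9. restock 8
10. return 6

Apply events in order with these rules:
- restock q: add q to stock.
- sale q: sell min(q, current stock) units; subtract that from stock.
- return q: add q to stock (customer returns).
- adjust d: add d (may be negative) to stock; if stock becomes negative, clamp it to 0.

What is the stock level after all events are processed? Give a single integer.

Processing events:
Start: stock = 47
  Event 1 (sale 1): sell min(1,47)=1. stock: 47 - 1 = 46. total_sold = 1
  Event 2 (sale 4): sell min(4,46)=4. stock: 46 - 4 = 42. total_sold = 5
  Event 3 (sale 7): sell min(7,42)=7. stock: 42 - 7 = 35. total_sold = 12
  Event 4 (sale 5): sell min(5,35)=5. stock: 35 - 5 = 30. total_sold = 17
  Event 5 (sale 1): sell min(1,30)=1. stock: 30 - 1 = 29. total_sold = 18
  Event 6 (restock 10): 29 + 10 = 39
  Event 7 (adjust +0): 39 + 0 = 39
  Event 8 (sale 7): sell min(7,39)=7. stock: 39 - 7 = 32. total_sold = 25
  Event 9 (restock 8): 32 + 8 = 40
  Event 10 (return 6): 40 + 6 = 46
Final: stock = 46, total_sold = 25

Answer: 46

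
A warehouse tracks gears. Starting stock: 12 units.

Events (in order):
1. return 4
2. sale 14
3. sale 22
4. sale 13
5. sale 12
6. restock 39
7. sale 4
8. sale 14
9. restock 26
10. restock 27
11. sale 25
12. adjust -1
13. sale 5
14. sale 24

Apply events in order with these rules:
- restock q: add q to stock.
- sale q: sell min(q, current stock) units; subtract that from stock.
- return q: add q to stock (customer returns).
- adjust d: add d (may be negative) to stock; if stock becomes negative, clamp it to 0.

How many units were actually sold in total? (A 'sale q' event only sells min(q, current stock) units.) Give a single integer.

Answer: 88

Derivation:
Processing events:
Start: stock = 12
  Event 1 (return 4): 12 + 4 = 16
  Event 2 (sale 14): sell min(14,16)=14. stock: 16 - 14 = 2. total_sold = 14
  Event 3 (sale 22): sell min(22,2)=2. stock: 2 - 2 = 0. total_sold = 16
  Event 4 (sale 13): sell min(13,0)=0. stock: 0 - 0 = 0. total_sold = 16
  Event 5 (sale 12): sell min(12,0)=0. stock: 0 - 0 = 0. total_sold = 16
  Event 6 (restock 39): 0 + 39 = 39
  Event 7 (sale 4): sell min(4,39)=4. stock: 39 - 4 = 35. total_sold = 20
  Event 8 (sale 14): sell min(14,35)=14. stock: 35 - 14 = 21. total_sold = 34
  Event 9 (restock 26): 21 + 26 = 47
  Event 10 (restock 27): 47 + 27 = 74
  Event 11 (sale 25): sell min(25,74)=25. stock: 74 - 25 = 49. total_sold = 59
  Event 12 (adjust -1): 49 + -1 = 48
  Event 13 (sale 5): sell min(5,48)=5. stock: 48 - 5 = 43. total_sold = 64
  Event 14 (sale 24): sell min(24,43)=24. stock: 43 - 24 = 19. total_sold = 88
Final: stock = 19, total_sold = 88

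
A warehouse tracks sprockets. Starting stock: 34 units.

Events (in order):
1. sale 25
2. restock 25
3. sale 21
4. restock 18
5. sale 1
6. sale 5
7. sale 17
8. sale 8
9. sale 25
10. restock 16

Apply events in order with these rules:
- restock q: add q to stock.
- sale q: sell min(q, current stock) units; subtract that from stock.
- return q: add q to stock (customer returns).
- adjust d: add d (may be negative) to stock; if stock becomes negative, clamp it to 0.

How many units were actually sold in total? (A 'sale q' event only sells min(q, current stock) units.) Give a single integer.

Answer: 77

Derivation:
Processing events:
Start: stock = 34
  Event 1 (sale 25): sell min(25,34)=25. stock: 34 - 25 = 9. total_sold = 25
  Event 2 (restock 25): 9 + 25 = 34
  Event 3 (sale 21): sell min(21,34)=21. stock: 34 - 21 = 13. total_sold = 46
  Event 4 (restock 18): 13 + 18 = 31
  Event 5 (sale 1): sell min(1,31)=1. stock: 31 - 1 = 30. total_sold = 47
  Event 6 (sale 5): sell min(5,30)=5. stock: 30 - 5 = 25. total_sold = 52
  Event 7 (sale 17): sell min(17,25)=17. stock: 25 - 17 = 8. total_sold = 69
  Event 8 (sale 8): sell min(8,8)=8. stock: 8 - 8 = 0. total_sold = 77
  Event 9 (sale 25): sell min(25,0)=0. stock: 0 - 0 = 0. total_sold = 77
  Event 10 (restock 16): 0 + 16 = 16
Final: stock = 16, total_sold = 77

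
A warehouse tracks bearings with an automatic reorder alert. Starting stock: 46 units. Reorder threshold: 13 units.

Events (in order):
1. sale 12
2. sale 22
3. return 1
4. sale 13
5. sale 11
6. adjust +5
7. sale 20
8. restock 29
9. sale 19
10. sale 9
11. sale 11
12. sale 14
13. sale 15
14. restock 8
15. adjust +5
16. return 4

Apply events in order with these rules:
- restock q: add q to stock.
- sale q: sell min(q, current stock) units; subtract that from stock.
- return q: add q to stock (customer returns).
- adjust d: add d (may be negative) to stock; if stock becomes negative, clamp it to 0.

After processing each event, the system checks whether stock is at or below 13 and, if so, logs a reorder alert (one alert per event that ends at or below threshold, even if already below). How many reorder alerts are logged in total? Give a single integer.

Processing events:
Start: stock = 46
  Event 1 (sale 12): sell min(12,46)=12. stock: 46 - 12 = 34. total_sold = 12
  Event 2 (sale 22): sell min(22,34)=22. stock: 34 - 22 = 12. total_sold = 34
  Event 3 (return 1): 12 + 1 = 13
  Event 4 (sale 13): sell min(13,13)=13. stock: 13 - 13 = 0. total_sold = 47
  Event 5 (sale 11): sell min(11,0)=0. stock: 0 - 0 = 0. total_sold = 47
  Event 6 (adjust +5): 0 + 5 = 5
  Event 7 (sale 20): sell min(20,5)=5. stock: 5 - 5 = 0. total_sold = 52
  Event 8 (restock 29): 0 + 29 = 29
  Event 9 (sale 19): sell min(19,29)=19. stock: 29 - 19 = 10. total_sold = 71
  Event 10 (sale 9): sell min(9,10)=9. stock: 10 - 9 = 1. total_sold = 80
  Event 11 (sale 11): sell min(11,1)=1. stock: 1 - 1 = 0. total_sold = 81
  Event 12 (sale 14): sell min(14,0)=0. stock: 0 - 0 = 0. total_sold = 81
  Event 13 (sale 15): sell min(15,0)=0. stock: 0 - 0 = 0. total_sold = 81
  Event 14 (restock 8): 0 + 8 = 8
  Event 15 (adjust +5): 8 + 5 = 13
  Event 16 (return 4): 13 + 4 = 17
Final: stock = 17, total_sold = 81

Checking against threshold 13:
  After event 1: stock=34 > 13
  After event 2: stock=12 <= 13 -> ALERT
  After event 3: stock=13 <= 13 -> ALERT
  After event 4: stock=0 <= 13 -> ALERT
  After event 5: stock=0 <= 13 -> ALERT
  After event 6: stock=5 <= 13 -> ALERT
  After event 7: stock=0 <= 13 -> ALERT
  After event 8: stock=29 > 13
  After event 9: stock=10 <= 13 -> ALERT
  After event 10: stock=1 <= 13 -> ALERT
  After event 11: stock=0 <= 13 -> ALERT
  After event 12: stock=0 <= 13 -> ALERT
  After event 13: stock=0 <= 13 -> ALERT
  After event 14: stock=8 <= 13 -> ALERT
  After event 15: stock=13 <= 13 -> ALERT
  After event 16: stock=17 > 13
Alert events: [2, 3, 4, 5, 6, 7, 9, 10, 11, 12, 13, 14, 15]. Count = 13

Answer: 13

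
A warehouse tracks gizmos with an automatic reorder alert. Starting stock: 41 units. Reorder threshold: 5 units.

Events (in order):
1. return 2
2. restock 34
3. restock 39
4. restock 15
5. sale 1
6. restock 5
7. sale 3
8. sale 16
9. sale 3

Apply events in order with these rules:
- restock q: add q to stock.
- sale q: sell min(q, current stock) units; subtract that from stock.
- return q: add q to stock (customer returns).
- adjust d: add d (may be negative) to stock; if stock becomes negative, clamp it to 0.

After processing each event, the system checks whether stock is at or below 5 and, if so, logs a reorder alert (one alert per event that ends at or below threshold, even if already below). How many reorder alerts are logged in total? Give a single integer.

Answer: 0

Derivation:
Processing events:
Start: stock = 41
  Event 1 (return 2): 41 + 2 = 43
  Event 2 (restock 34): 43 + 34 = 77
  Event 3 (restock 39): 77 + 39 = 116
  Event 4 (restock 15): 116 + 15 = 131
  Event 5 (sale 1): sell min(1,131)=1. stock: 131 - 1 = 130. total_sold = 1
  Event 6 (restock 5): 130 + 5 = 135
  Event 7 (sale 3): sell min(3,135)=3. stock: 135 - 3 = 132. total_sold = 4
  Event 8 (sale 16): sell min(16,132)=16. stock: 132 - 16 = 116. total_sold = 20
  Event 9 (sale 3): sell min(3,116)=3. stock: 116 - 3 = 113. total_sold = 23
Final: stock = 113, total_sold = 23

Checking against threshold 5:
  After event 1: stock=43 > 5
  After event 2: stock=77 > 5
  After event 3: stock=116 > 5
  After event 4: stock=131 > 5
  After event 5: stock=130 > 5
  After event 6: stock=135 > 5
  After event 7: stock=132 > 5
  After event 8: stock=116 > 5
  After event 9: stock=113 > 5
Alert events: []. Count = 0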